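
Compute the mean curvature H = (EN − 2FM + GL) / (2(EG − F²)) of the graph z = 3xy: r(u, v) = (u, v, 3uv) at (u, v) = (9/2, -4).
H = 3888*sqrt(1309)/1713481

With E = 9*v^2 + 1, F = 9*u*v, G = 9*u^2 + 1, L = 0, M = 3/sqrt(9*u^2 + 9*v^2 + 1), N = 0, assemble
  H = (EN − 2FM + GL) / (2(EG − F²)) = -27*u*v/(9*u^2 + 9*v^2 + 1)^(3/2).
At (u, v) = (9/2, -4): H = 3888*sqrt(1309)/1713481.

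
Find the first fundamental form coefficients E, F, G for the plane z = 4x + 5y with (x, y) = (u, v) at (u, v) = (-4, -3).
E = 17;  F = 20;  G = 26

Partials: r_u = (1, 0, 4), r_v = (0, 1, 5). As functions of (u, v):
  E = r_u · r_u = 17,
  F = r_u · r_v = 20,
  G = r_v · r_v = 26.
Evaluating at (u, v) = (-4, -3): E = 17, F = 20, G = 26.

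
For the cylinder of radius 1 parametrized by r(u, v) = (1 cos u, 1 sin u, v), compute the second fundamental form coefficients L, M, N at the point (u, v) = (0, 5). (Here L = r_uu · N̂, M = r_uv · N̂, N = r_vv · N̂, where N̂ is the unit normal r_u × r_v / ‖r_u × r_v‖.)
L = -1;  M = 0;  N = 0

Compute the unit normal N̂(u, v) = (cos(u), sin(u), 0), and the second partials r_uu, r_uv, r_vv. Take dot products:
  L(u, v) = r_uu · N̂ = -1,
  M(u, v) = r_uv · N̂ = 0,
  N(u, v) = r_vv · N̂ = 0.
Evaluating at (u, v) = (0, 5):
  L = -1, M = 0, N = 0.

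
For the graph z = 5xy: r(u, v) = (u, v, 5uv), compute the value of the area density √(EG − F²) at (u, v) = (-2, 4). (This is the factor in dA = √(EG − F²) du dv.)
√(EG − F²)|_{(-2, 4)} = sqrt(501)

E = 25*v^2 + 1, F = 25*u*v, G = 25*u^2 + 1, so EG − F² = 25*u^2 + 25*v^2 + 1. Taking the positive square root: √(EG − F²) = sqrt(25*u^2 + 25*v^2 + 1). At (u, v) = (-2, 4): sqrt(501).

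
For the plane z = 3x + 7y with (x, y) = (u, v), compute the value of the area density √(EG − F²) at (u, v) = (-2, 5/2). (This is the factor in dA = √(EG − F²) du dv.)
√(EG − F²)|_{(-2, 5/2)} = sqrt(59)

E = 10, F = 21, G = 50, so EG − F² = 59. Taking the positive square root: √(EG − F²) = sqrt(59). At (u, v) = (-2, 5/2): sqrt(59).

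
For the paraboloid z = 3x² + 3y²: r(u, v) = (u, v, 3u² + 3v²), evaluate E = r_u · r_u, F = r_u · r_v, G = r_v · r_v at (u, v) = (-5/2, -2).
E = 226;  F = 180;  G = 145

Partials: r_u = (1, 0, 6*u), r_v = (0, 1, 6*v). As functions of (u, v):
  E = r_u · r_u = 36*u^2 + 1,
  F = r_u · r_v = 36*u*v,
  G = r_v · r_v = 36*v^2 + 1.
Evaluating at (u, v) = (-5/2, -2): E = 226, F = 180, G = 145.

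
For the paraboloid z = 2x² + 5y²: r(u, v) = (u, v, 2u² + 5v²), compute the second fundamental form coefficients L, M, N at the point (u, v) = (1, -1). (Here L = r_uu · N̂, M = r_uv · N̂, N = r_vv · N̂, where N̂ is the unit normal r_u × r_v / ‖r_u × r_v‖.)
L = 4*sqrt(13)/39;  M = 0;  N = 10*sqrt(13)/39

Compute the unit normal N̂(u, v) = (-4*u/sqrt(16*u^2 + 100*v^2 + 1), -10*v/sqrt(16*u^2 + 100*v^2 + 1), 1/sqrt(16*u^2 + 100*v^2 + 1)), and the second partials r_uu, r_uv, r_vv. Take dot products:
  L(u, v) = r_uu · N̂ = 4/sqrt(16*u^2 + 100*v^2 + 1),
  M(u, v) = r_uv · N̂ = 0,
  N(u, v) = r_vv · N̂ = 10/sqrt(16*u^2 + 100*v^2 + 1).
Evaluating at (u, v) = (1, -1):
  L = 4*sqrt(13)/39, M = 0, N = 10*sqrt(13)/39.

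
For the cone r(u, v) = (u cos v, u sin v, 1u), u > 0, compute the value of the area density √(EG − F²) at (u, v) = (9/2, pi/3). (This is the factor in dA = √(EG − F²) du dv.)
√(EG − F²)|_{(9/2, pi/3)} = 9*sqrt(2)/2

E = 2, F = 0, G = u^2, so EG − F² = 2*u^2. Taking the positive square root: √(EG − F²) = sqrt(2)*Abs(u). At (u, v) = (9/2, pi/3): 9*sqrt(2)/2.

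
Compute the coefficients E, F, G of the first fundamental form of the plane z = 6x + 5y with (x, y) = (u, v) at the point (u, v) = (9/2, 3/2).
E = 37;  F = 30;  G = 26

Partials: r_u = (1, 0, 6), r_v = (0, 1, 5). As functions of (u, v):
  E = r_u · r_u = 37,
  F = r_u · r_v = 30,
  G = r_v · r_v = 26.
Evaluating at (u, v) = (9/2, 3/2): E = 37, F = 30, G = 26.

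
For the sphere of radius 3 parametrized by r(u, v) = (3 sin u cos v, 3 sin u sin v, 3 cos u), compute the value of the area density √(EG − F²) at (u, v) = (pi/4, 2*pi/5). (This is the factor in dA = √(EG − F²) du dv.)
√(EG − F²)|_{(pi/4, 2*pi/5)} = 9*sqrt(2)/2

E = 9, F = 0, G = 9*sin(u)^2, so EG − F² = 81*sin(u)^2. Taking the positive square root: √(EG − F²) = 9*Abs(sin(u)). At (u, v) = (pi/4, 2*pi/5): 9*sqrt(2)/2.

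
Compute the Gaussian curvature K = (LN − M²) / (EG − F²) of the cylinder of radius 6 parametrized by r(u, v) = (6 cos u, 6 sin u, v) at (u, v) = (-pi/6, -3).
K = 0

Coefficients of the first fundamental form: E = 36, F = 0, G = 1.
Coefficients of the second fundamental form: L = -6, M = 0, N = 0.
Assemble K = (LN − M²)/(EG − F²) = 0. At (u, v) = (-pi/6, -3): K = 0.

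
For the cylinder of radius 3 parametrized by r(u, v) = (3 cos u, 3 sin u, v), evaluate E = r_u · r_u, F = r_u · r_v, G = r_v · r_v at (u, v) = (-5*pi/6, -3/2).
E = 9;  F = 0;  G = 1

Partials: r_u = (-3*sin(u), 3*cos(u), 0), r_v = (0, 0, 1). As functions of (u, v):
  E = r_u · r_u = 9,
  F = r_u · r_v = 0,
  G = r_v · r_v = 1.
Evaluating at (u, v) = (-5*pi/6, -3/2): E = 9, F = 0, G = 1.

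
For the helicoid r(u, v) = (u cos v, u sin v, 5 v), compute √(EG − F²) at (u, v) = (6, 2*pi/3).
√(EG − F²)|_{(6, 2*pi/3)} = sqrt(61)

E = 1, F = 0, G = u^2 + 25; EG − F² = u^2 + 25; √(EG − F²) = sqrt(u^2 + 25). At the given point: sqrt(61).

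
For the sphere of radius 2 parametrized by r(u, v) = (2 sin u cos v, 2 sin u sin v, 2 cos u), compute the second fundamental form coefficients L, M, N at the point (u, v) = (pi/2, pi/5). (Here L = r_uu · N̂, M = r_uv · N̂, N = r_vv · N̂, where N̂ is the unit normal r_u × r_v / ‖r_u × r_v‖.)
L = -2;  M = 0;  N = -2

Compute the unit normal N̂(u, v) = (sin(u)^2*cos(v)/Abs(sin(u)), sin(u)^2*sin(v)/Abs(sin(u)), sin(2*u)/(2*Abs(sin(u)))), and the second partials r_uu, r_uv, r_vv. Take dot products:
  L(u, v) = r_uu · N̂ = -2*sin(u)/Abs(sin(u)),
  M(u, v) = r_uv · N̂ = 0,
  N(u, v) = r_vv · N̂ = -2*sin(u)^3/Abs(sin(u)).
Evaluating at (u, v) = (pi/2, pi/5):
  L = -2, M = 0, N = -2.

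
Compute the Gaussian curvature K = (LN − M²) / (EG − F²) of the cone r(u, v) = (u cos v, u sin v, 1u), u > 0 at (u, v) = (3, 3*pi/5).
K = 0

Coefficients of the first fundamental form: E = 2, F = 0, G = u^2.
Coefficients of the second fundamental form: L = 0, M = 0, N = sqrt(2)*u^2/(2*Abs(u)).
Assemble K = (LN − M²)/(EG − F²) = 0. At (u, v) = (3, 3*pi/5): K = 0.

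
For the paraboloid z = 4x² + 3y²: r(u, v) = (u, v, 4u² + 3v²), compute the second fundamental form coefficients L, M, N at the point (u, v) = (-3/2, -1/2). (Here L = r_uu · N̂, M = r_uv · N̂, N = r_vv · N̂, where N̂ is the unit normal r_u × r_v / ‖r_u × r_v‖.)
L = 4*sqrt(154)/77;  M = 0;  N = 3*sqrt(154)/77

Compute the unit normal N̂(u, v) = (-8*u/sqrt(64*u^2 + 36*v^2 + 1), -6*v/sqrt(64*u^2 + 36*v^2 + 1), 1/sqrt(64*u^2 + 36*v^2 + 1)), and the second partials r_uu, r_uv, r_vv. Take dot products:
  L(u, v) = r_uu · N̂ = 8/sqrt(64*u^2 + 36*v^2 + 1),
  M(u, v) = r_uv · N̂ = 0,
  N(u, v) = r_vv · N̂ = 6/sqrt(64*u^2 + 36*v^2 + 1).
Evaluating at (u, v) = (-3/2, -1/2):
  L = 4*sqrt(154)/77, M = 0, N = 3*sqrt(154)/77.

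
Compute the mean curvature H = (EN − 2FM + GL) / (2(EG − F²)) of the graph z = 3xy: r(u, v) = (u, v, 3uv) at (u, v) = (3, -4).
H = 81*sqrt(226)/12769

With E = 9*v^2 + 1, F = 9*u*v, G = 9*u^2 + 1, L = 0, M = 3/sqrt(9*u^2 + 9*v^2 + 1), N = 0, assemble
  H = (EN − 2FM + GL) / (2(EG − F²)) = -27*u*v/(9*u^2 + 9*v^2 + 1)^(3/2).
At (u, v) = (3, -4): H = 81*sqrt(226)/12769.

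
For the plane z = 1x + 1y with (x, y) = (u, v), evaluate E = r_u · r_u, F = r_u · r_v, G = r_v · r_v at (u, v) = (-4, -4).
E = 2;  F = 1;  G = 2

Partials: r_u = (1, 0, 1), r_v = (0, 1, 1). As functions of (u, v):
  E = r_u · r_u = 2,
  F = r_u · r_v = 1,
  G = r_v · r_v = 2.
Evaluating at (u, v) = (-4, -4): E = 2, F = 1, G = 2.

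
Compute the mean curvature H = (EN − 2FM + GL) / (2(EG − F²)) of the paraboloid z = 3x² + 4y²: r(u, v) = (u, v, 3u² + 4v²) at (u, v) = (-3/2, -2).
H = 1099*sqrt(2)/8788

With E = 36*u^2 + 1, F = 48*u*v, G = 64*v^2 + 1, L = 6/sqrt(36*u^2 + 64*v^2 + 1), M = 0, N = 8/sqrt(36*u^2 + 64*v^2 + 1), assemble
  H = (EN − 2FM + GL) / (2(EG − F²)) = (144*u^2 + 192*v^2 + 7)/(36*u^2 + 64*v^2 + 1)^(3/2).
At (u, v) = (-3/2, -2): H = 1099*sqrt(2)/8788.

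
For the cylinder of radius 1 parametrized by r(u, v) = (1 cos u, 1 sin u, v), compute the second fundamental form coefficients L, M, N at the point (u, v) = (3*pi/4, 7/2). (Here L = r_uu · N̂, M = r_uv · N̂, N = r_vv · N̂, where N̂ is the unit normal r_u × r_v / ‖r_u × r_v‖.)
L = -1;  M = 0;  N = 0

Compute the unit normal N̂(u, v) = (cos(u), sin(u), 0), and the second partials r_uu, r_uv, r_vv. Take dot products:
  L(u, v) = r_uu · N̂ = -1,
  M(u, v) = r_uv · N̂ = 0,
  N(u, v) = r_vv · N̂ = 0.
Evaluating at (u, v) = (3*pi/4, 7/2):
  L = -1, M = 0, N = 0.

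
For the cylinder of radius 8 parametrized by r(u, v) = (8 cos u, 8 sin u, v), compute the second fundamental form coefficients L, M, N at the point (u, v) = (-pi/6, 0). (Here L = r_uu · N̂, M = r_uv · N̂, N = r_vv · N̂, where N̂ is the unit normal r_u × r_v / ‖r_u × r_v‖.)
L = -8;  M = 0;  N = 0

Compute the unit normal N̂(u, v) = (cos(u), sin(u), 0), and the second partials r_uu, r_uv, r_vv. Take dot products:
  L(u, v) = r_uu · N̂ = -8,
  M(u, v) = r_uv · N̂ = 0,
  N(u, v) = r_vv · N̂ = 0.
Evaluating at (u, v) = (-pi/6, 0):
  L = -8, M = 0, N = 0.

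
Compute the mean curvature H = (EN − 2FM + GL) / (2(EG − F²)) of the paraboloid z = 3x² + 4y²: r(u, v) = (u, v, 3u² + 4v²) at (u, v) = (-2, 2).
H = 1351*sqrt(401)/160801

With E = 36*u^2 + 1, F = 48*u*v, G = 64*v^2 + 1, L = 6/sqrt(36*u^2 + 64*v^2 + 1), M = 0, N = 8/sqrt(36*u^2 + 64*v^2 + 1), assemble
  H = (EN − 2FM + GL) / (2(EG − F²)) = (144*u^2 + 192*v^2 + 7)/(36*u^2 + 64*v^2 + 1)^(3/2).
At (u, v) = (-2, 2): H = 1351*sqrt(401)/160801.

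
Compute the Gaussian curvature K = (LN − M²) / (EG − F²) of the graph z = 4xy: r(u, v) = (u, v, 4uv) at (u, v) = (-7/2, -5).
K = -16/356409

Coefficients of the first fundamental form: E = 16*v^2 + 1, F = 16*u*v, G = 16*u^2 + 1.
Coefficients of the second fundamental form: L = 0, M = 4/sqrt(16*u^2 + 16*v^2 + 1), N = 0.
Assemble K = (LN − M²)/(EG − F²) = -16/(256*u^4 + 512*u^2*v^2 + 32*u^2 + 256*v^4 + 32*v^2 + 1). At (u, v) = (-7/2, -5): K = -16/356409.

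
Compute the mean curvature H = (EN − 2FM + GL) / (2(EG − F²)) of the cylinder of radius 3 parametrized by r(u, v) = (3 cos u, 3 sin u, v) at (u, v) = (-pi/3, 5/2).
H = -1/6

With E = 9, F = 0, G = 1, L = -3, M = 0, N = 0, assemble
  H = (EN − 2FM + GL) / (2(EG − F²)) = -1/6.
At (u, v) = (-pi/3, 5/2): H = -1/6.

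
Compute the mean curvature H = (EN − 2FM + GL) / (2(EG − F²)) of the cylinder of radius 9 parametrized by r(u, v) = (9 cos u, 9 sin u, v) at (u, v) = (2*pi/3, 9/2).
H = -1/18

With E = 81, F = 0, G = 1, L = -9, M = 0, N = 0, assemble
  H = (EN − 2FM + GL) / (2(EG − F²)) = -1/18.
At (u, v) = (2*pi/3, 9/2): H = -1/18.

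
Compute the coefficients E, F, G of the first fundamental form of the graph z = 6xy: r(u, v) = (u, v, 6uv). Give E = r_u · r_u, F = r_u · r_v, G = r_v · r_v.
E = 36*v^2 + 1;  F = 36*u*v;  G = 36*u^2 + 1

Compute partials: r_u = (1, 0, 6*v), r_v = (0, 1, 6*u). Then
  E = r_u · r_u = 36*v^2 + 1,
  F = r_u · r_v = 36*u*v,
  G = r_v · r_v = 36*u^2 + 1.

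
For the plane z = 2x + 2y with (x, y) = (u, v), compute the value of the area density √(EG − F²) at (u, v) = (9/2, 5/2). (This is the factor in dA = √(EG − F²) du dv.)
√(EG − F²)|_{(9/2, 5/2)} = 3

E = 5, F = 4, G = 5, so EG − F² = 9. Taking the positive square root: √(EG − F²) = 3. At (u, v) = (9/2, 5/2): 3.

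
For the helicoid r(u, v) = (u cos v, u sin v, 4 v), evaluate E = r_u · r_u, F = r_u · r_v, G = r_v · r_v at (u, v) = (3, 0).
E = 1;  F = 0;  G = 25

Partials: r_u = (cos(v), sin(v), 0), r_v = (-u*sin(v), u*cos(v), 4). As functions of (u, v):
  E = r_u · r_u = 1,
  F = r_u · r_v = 0,
  G = r_v · r_v = u^2 + 16.
Evaluating at (u, v) = (3, 0): E = 1, F = 0, G = 25.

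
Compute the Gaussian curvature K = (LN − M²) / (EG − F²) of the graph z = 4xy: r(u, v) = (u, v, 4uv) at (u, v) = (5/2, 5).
K = -16/251001

Coefficients of the first fundamental form: E = 16*v^2 + 1, F = 16*u*v, G = 16*u^2 + 1.
Coefficients of the second fundamental form: L = 0, M = 4/sqrt(16*u^2 + 16*v^2 + 1), N = 0.
Assemble K = (LN − M²)/(EG − F²) = -16/(256*u^4 + 512*u^2*v^2 + 32*u^2 + 256*v^4 + 32*v^2 + 1). At (u, v) = (5/2, 5): K = -16/251001.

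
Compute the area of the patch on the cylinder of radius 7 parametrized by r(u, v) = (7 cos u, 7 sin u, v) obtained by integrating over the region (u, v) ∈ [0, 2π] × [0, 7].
Area = 98*pi

Area = ∫∫ √(EG − F²) du dv with √(EG − F²) = 7. Integrating over [0, 2π] × [0, 7] gives 98*pi.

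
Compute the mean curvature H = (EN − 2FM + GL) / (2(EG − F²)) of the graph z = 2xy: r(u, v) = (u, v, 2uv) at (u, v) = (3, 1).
H = -24*sqrt(41)/1681

With E = 4*v^2 + 1, F = 4*u*v, G = 4*u^2 + 1, L = 0, M = 2/sqrt(4*u^2 + 4*v^2 + 1), N = 0, assemble
  H = (EN − 2FM + GL) / (2(EG − F²)) = -8*u*v/(4*u^2 + 4*v^2 + 1)^(3/2).
At (u, v) = (3, 1): H = -24*sqrt(41)/1681.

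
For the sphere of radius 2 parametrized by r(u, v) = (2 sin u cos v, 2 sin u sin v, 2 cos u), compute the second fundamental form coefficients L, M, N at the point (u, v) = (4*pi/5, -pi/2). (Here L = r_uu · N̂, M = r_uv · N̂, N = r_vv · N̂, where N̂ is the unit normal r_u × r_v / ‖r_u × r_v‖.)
L = -2;  M = 0;  N = -5/4 + sqrt(5)/4

Compute the unit normal N̂(u, v) = (sin(u)^2*cos(v)/Abs(sin(u)), sin(u)^2*sin(v)/Abs(sin(u)), sin(2*u)/(2*Abs(sin(u)))), and the second partials r_uu, r_uv, r_vv. Take dot products:
  L(u, v) = r_uu · N̂ = -2*sin(u)/Abs(sin(u)),
  M(u, v) = r_uv · N̂ = 0,
  N(u, v) = r_vv · N̂ = -2*sin(u)^3/Abs(sin(u)).
Evaluating at (u, v) = (4*pi/5, -pi/2):
  L = -2, M = 0, N = -5/4 + sqrt(5)/4.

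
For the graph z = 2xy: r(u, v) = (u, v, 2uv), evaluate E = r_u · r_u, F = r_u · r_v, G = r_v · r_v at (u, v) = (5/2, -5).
E = 101;  F = -50;  G = 26

Partials: r_u = (1, 0, 2*v), r_v = (0, 1, 2*u). As functions of (u, v):
  E = r_u · r_u = 4*v^2 + 1,
  F = r_u · r_v = 4*u*v,
  G = r_v · r_v = 4*u^2 + 1.
Evaluating at (u, v) = (5/2, -5): E = 101, F = -50, G = 26.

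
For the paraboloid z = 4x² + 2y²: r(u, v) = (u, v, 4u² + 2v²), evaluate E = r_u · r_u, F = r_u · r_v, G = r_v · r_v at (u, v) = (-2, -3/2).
E = 257;  F = 96;  G = 37

Partials: r_u = (1, 0, 8*u), r_v = (0, 1, 4*v). As functions of (u, v):
  E = r_u · r_u = 64*u^2 + 1,
  F = r_u · r_v = 32*u*v,
  G = r_v · r_v = 16*v^2 + 1.
Evaluating at (u, v) = (-2, -3/2): E = 257, F = 96, G = 37.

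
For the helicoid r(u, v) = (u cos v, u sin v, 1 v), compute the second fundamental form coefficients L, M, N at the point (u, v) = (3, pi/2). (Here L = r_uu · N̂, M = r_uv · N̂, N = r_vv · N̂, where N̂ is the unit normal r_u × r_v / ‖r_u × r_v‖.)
L = 0;  M = -sqrt(10)/10;  N = 0

Compute the unit normal N̂(u, v) = (sin(v)/sqrt(u^2 + 1), -cos(v)/sqrt(u^2 + 1), u/sqrt(u^2 + 1)), and the second partials r_uu, r_uv, r_vv. Take dot products:
  L(u, v) = r_uu · N̂ = 0,
  M(u, v) = r_uv · N̂ = -1/sqrt(u^2 + 1),
  N(u, v) = r_vv · N̂ = 0.
Evaluating at (u, v) = (3, pi/2):
  L = 0, M = -sqrt(10)/10, N = 0.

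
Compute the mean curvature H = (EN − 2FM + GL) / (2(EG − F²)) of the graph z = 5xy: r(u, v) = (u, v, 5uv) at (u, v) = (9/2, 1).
H = -4500*sqrt(2129)/4532641

With E = 25*v^2 + 1, F = 25*u*v, G = 25*u^2 + 1, L = 0, M = 5/sqrt(25*u^2 + 25*v^2 + 1), N = 0, assemble
  H = (EN − 2FM + GL) / (2(EG − F²)) = -125*u*v/(25*u^2 + 25*v^2 + 1)^(3/2).
At (u, v) = (9/2, 1): H = -4500*sqrt(2129)/4532641.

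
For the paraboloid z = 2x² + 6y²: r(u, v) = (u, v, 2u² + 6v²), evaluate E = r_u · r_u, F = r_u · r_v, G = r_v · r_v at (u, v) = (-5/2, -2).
E = 101;  F = 240;  G = 577

Partials: r_u = (1, 0, 4*u), r_v = (0, 1, 12*v). As functions of (u, v):
  E = r_u · r_u = 16*u^2 + 1,
  F = r_u · r_v = 48*u*v,
  G = r_v · r_v = 144*v^2 + 1.
Evaluating at (u, v) = (-5/2, -2): E = 101, F = 240, G = 577.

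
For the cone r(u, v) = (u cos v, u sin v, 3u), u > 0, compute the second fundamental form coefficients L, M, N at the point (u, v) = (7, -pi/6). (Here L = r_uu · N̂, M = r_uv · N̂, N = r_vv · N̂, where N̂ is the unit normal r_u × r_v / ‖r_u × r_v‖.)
L = 0;  M = 0;  N = 21*sqrt(10)/10

Compute the unit normal N̂(u, v) = (-3*sqrt(10)*u*cos(v)/(10*Abs(u)), -3*sqrt(10)*u*sin(v)/(10*Abs(u)), sqrt(10)*u/(10*Abs(u))), and the second partials r_uu, r_uv, r_vv. Take dot products:
  L(u, v) = r_uu · N̂ = 0,
  M(u, v) = r_uv · N̂ = 0,
  N(u, v) = r_vv · N̂ = 3*sqrt(10)*u^2/(10*Abs(u)).
Evaluating at (u, v) = (7, -pi/6):
  L = 0, M = 0, N = 21*sqrt(10)/10.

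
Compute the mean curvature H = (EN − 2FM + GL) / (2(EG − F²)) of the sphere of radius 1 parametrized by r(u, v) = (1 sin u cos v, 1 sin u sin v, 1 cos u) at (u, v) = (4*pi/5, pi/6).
H = -1

With E = 1, F = 0, G = sin(u)^2, L = -sin(u)/Abs(sin(u)), M = 0, N = -sin(u)^3/Abs(sin(u)), assemble
  H = (EN − 2FM + GL) / (2(EG − F²)) = -sin(u)/Abs(sin(u)).
At (u, v) = (4*pi/5, pi/6): H = -1.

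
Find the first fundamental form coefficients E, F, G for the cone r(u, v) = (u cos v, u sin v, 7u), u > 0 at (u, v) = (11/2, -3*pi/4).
E = 50;  F = 0;  G = 121/4

Partials: r_u = (cos(v), sin(v), 7), r_v = (-u*sin(v), u*cos(v), 0). As functions of (u, v):
  E = r_u · r_u = 50,
  F = r_u · r_v = 0,
  G = r_v · r_v = u^2.
Evaluating at (u, v) = (11/2, -3*pi/4): E = 50, F = 0, G = 121/4.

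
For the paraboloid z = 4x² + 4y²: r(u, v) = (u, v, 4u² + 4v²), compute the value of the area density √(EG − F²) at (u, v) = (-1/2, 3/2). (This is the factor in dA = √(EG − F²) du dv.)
√(EG − F²)|_{(-1/2, 3/2)} = sqrt(161)

E = 64*u^2 + 1, F = 64*u*v, G = 64*v^2 + 1, so EG − F² = 64*u^2 + 64*v^2 + 1. Taking the positive square root: √(EG − F²) = sqrt(64*u^2 + 64*v^2 + 1). At (u, v) = (-1/2, 3/2): sqrt(161).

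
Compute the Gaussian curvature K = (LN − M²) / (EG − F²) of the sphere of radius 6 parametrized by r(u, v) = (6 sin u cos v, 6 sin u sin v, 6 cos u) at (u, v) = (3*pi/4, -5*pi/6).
K = 1/36

Coefficients of the first fundamental form: E = 36, F = 0, G = 36*sin(u)^2.
Coefficients of the second fundamental form: L = -6*sin(u)/Abs(sin(u)), M = 0, N = -6*sin(u)^3/Abs(sin(u)).
Assemble K = (LN − M²)/(EG − F²) = 1/36. At (u, v) = (3*pi/4, -5*pi/6): K = 1/36.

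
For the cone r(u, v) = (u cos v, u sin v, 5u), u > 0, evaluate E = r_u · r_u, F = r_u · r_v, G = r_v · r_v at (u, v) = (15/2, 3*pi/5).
E = 26;  F = 0;  G = 225/4

Partials: r_u = (cos(v), sin(v), 5), r_v = (-u*sin(v), u*cos(v), 0). As functions of (u, v):
  E = r_u · r_u = 26,
  F = r_u · r_v = 0,
  G = r_v · r_v = u^2.
Evaluating at (u, v) = (15/2, 3*pi/5): E = 26, F = 0, G = 225/4.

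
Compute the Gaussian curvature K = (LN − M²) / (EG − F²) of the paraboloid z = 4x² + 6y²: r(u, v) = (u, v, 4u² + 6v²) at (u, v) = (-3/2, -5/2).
K = 96/1092025

Coefficients of the first fundamental form: E = 64*u^2 + 1, F = 96*u*v, G = 144*v^2 + 1.
Coefficients of the second fundamental form: L = 8/sqrt(64*u^2 + 144*v^2 + 1), M = 0, N = 12/sqrt(64*u^2 + 144*v^2 + 1).
Assemble K = (LN − M²)/(EG − F²) = 96/(4096*u^4 + 18432*u^2*v^2 + 128*u^2 + 20736*v^4 + 288*v^2 + 1). At (u, v) = (-3/2, -5/2): K = 96/1092025.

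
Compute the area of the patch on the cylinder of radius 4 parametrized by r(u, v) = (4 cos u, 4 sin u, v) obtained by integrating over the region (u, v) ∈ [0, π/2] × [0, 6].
Area = 12*pi

Area = ∫∫ √(EG − F²) du dv with √(EG − F²) = 4. Integrating over [0, π/2] × [0, 6] gives 12*pi.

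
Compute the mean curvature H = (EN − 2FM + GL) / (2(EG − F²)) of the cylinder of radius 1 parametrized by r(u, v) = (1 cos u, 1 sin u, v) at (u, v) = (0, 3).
H = -1/2

With E = 1, F = 0, G = 1, L = -1, M = 0, N = 0, assemble
  H = (EN − 2FM + GL) / (2(EG − F²)) = -1/2.
At (u, v) = (0, 3): H = -1/2.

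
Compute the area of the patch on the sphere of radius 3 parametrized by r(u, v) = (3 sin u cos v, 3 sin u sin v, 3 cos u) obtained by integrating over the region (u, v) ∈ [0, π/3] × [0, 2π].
Area = 9*pi

Area = ∫∫ √(EG − F²) du dv with √(EG − F²) = 9*Abs(sin(u)). Integrating over [0, π/3] × [0, 2π] gives 9*pi.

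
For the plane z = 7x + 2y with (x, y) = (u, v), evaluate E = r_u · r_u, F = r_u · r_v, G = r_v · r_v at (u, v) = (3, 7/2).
E = 50;  F = 14;  G = 5

Partials: r_u = (1, 0, 7), r_v = (0, 1, 2). As functions of (u, v):
  E = r_u · r_u = 50,
  F = r_u · r_v = 14,
  G = r_v · r_v = 5.
Evaluating at (u, v) = (3, 7/2): E = 50, F = 14, G = 5.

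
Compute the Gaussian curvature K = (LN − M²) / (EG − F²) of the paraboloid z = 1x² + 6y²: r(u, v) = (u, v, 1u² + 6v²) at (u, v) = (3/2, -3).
K = 6/426409

Coefficients of the first fundamental form: E = 4*u^2 + 1, F = 24*u*v, G = 144*v^2 + 1.
Coefficients of the second fundamental form: L = 2/sqrt(4*u^2 + 144*v^2 + 1), M = 0, N = 12/sqrt(4*u^2 + 144*v^2 + 1).
Assemble K = (LN − M²)/(EG − F²) = 24/(16*u^4 + 1152*u^2*v^2 + 8*u^2 + 20736*v^4 + 288*v^2 + 1). At (u, v) = (3/2, -3): K = 6/426409.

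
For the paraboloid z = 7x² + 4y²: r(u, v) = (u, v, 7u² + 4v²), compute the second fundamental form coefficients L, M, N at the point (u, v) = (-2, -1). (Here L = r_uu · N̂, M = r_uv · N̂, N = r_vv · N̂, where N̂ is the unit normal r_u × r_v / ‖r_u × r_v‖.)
L = 14*sqrt(849)/849;  M = 0;  N = 8*sqrt(849)/849

Compute the unit normal N̂(u, v) = (-14*u/sqrt(196*u^2 + 64*v^2 + 1), -8*v/sqrt(196*u^2 + 64*v^2 + 1), 1/sqrt(196*u^2 + 64*v^2 + 1)), and the second partials r_uu, r_uv, r_vv. Take dot products:
  L(u, v) = r_uu · N̂ = 14/sqrt(196*u^2 + 64*v^2 + 1),
  M(u, v) = r_uv · N̂ = 0,
  N(u, v) = r_vv · N̂ = 8/sqrt(196*u^2 + 64*v^2 + 1).
Evaluating at (u, v) = (-2, -1):
  L = 14*sqrt(849)/849, M = 0, N = 8*sqrt(849)/849.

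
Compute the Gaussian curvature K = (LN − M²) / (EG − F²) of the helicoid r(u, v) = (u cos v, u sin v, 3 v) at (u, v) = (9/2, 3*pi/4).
K = -16/1521

Coefficients of the first fundamental form: E = 1, F = 0, G = u^2 + 9.
Coefficients of the second fundamental form: L = 0, M = -3/sqrt(u^2 + 9), N = 0.
Assemble K = (LN − M²)/(EG − F²) = -9/(u^2 + 9)^2. At (u, v) = (9/2, 3*pi/4): K = -16/1521.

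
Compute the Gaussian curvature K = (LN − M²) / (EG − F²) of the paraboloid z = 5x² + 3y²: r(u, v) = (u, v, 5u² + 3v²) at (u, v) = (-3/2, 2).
K = 3/6845

Coefficients of the first fundamental form: E = 100*u^2 + 1, F = 60*u*v, G = 36*v^2 + 1.
Coefficients of the second fundamental form: L = 10/sqrt(100*u^2 + 36*v^2 + 1), M = 0, N = 6/sqrt(100*u^2 + 36*v^2 + 1).
Assemble K = (LN − M²)/(EG − F²) = 60/(10000*u^4 + 7200*u^2*v^2 + 200*u^2 + 1296*v^4 + 72*v^2 + 1). At (u, v) = (-3/2, 2): K = 3/6845.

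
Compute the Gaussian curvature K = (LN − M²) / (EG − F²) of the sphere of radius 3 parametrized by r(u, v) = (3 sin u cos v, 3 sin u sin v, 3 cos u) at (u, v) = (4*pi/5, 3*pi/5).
K = 1/9

Coefficients of the first fundamental form: E = 9, F = 0, G = 9*sin(u)^2.
Coefficients of the second fundamental form: L = -3*sin(u)/Abs(sin(u)), M = 0, N = -3*sin(u)^3/Abs(sin(u)).
Assemble K = (LN − M²)/(EG − F²) = 1/9. At (u, v) = (4*pi/5, 3*pi/5): K = 1/9.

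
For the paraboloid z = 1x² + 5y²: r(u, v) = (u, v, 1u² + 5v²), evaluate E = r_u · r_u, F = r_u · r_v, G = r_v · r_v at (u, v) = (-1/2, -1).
E = 2;  F = 10;  G = 101

Partials: r_u = (1, 0, 2*u), r_v = (0, 1, 10*v). As functions of (u, v):
  E = r_u · r_u = 4*u^2 + 1,
  F = r_u · r_v = 20*u*v,
  G = r_v · r_v = 100*v^2 + 1.
Evaluating at (u, v) = (-1/2, -1): E = 2, F = 10, G = 101.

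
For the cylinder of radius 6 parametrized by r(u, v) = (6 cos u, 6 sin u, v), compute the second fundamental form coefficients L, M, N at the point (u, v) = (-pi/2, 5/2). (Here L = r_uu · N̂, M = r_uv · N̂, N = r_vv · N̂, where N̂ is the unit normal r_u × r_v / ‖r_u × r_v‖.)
L = -6;  M = 0;  N = 0

Compute the unit normal N̂(u, v) = (cos(u), sin(u), 0), and the second partials r_uu, r_uv, r_vv. Take dot products:
  L(u, v) = r_uu · N̂ = -6,
  M(u, v) = r_uv · N̂ = 0,
  N(u, v) = r_vv · N̂ = 0.
Evaluating at (u, v) = (-pi/2, 5/2):
  L = -6, M = 0, N = 0.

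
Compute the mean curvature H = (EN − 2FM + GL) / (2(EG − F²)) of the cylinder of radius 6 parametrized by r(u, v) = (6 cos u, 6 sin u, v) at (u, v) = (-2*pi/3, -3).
H = -1/12

With E = 36, F = 0, G = 1, L = -6, M = 0, N = 0, assemble
  H = (EN − 2FM + GL) / (2(EG − F²)) = -1/12.
At (u, v) = (-2*pi/3, -3): H = -1/12.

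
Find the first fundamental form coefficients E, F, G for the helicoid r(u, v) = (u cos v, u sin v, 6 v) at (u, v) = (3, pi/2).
E = 1;  F = 0;  G = 45

Partials: r_u = (cos(v), sin(v), 0), r_v = (-u*sin(v), u*cos(v), 6). As functions of (u, v):
  E = r_u · r_u = 1,
  F = r_u · r_v = 0,
  G = r_v · r_v = u^2 + 36.
Evaluating at (u, v) = (3, pi/2): E = 1, F = 0, G = 45.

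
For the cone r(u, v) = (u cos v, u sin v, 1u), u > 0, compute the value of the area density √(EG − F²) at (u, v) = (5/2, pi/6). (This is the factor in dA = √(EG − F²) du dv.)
√(EG − F²)|_{(5/2, pi/6)} = 5*sqrt(2)/2

E = 2, F = 0, G = u^2, so EG − F² = 2*u^2. Taking the positive square root: √(EG − F²) = sqrt(2)*Abs(u). At (u, v) = (5/2, pi/6): 5*sqrt(2)/2.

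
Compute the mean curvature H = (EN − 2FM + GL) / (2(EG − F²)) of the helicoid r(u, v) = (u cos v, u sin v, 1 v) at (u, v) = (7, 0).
H = 0

With E = 1, F = 0, G = u^2 + 1, L = 0, M = -1/sqrt(u^2 + 1), N = 0, assemble
  H = (EN − 2FM + GL) / (2(EG − F²)) = 0.
At (u, v) = (7, 0): H = 0.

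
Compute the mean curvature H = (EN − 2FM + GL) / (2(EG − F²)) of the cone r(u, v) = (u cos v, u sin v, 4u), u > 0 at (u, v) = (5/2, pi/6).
H = 4*sqrt(17)/85

With E = 17, F = 0, G = u^2, L = 0, M = 0, N = 4*sqrt(17)*u^2/(17*Abs(u)), assemble
  H = (EN − 2FM + GL) / (2(EG − F²)) = 2*sqrt(17)/(17*Abs(u)).
At (u, v) = (5/2, pi/6): H = 4*sqrt(17)/85.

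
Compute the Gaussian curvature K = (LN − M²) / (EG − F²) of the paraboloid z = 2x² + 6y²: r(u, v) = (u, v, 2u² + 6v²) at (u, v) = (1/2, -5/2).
K = 48/819025

Coefficients of the first fundamental form: E = 16*u^2 + 1, F = 48*u*v, G = 144*v^2 + 1.
Coefficients of the second fundamental form: L = 4/sqrt(16*u^2 + 144*v^2 + 1), M = 0, N = 12/sqrt(16*u^2 + 144*v^2 + 1).
Assemble K = (LN − M²)/(EG − F²) = 48/(256*u^4 + 4608*u^2*v^2 + 32*u^2 + 20736*v^4 + 288*v^2 + 1). At (u, v) = (1/2, -5/2): K = 48/819025.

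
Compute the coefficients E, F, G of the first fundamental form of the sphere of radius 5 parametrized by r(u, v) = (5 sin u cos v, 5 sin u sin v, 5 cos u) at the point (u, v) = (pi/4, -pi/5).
E = 25;  F = 0;  G = 25/2

Partials: r_u = (5*cos(u)*cos(v), 5*sin(v)*cos(u), -5*sin(u)), r_v = (-5*sin(u)*sin(v), 5*sin(u)*cos(v), 0). As functions of (u, v):
  E = r_u · r_u = 25,
  F = r_u · r_v = 0,
  G = r_v · r_v = 25*sin(u)^2.
Evaluating at (u, v) = (pi/4, -pi/5): E = 25, F = 0, G = 25/2.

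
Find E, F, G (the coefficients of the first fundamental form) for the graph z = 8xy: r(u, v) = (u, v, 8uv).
E = 64*v^2 + 1;  F = 64*u*v;  G = 64*u^2 + 1

Compute partials: r_u = (1, 0, 8*v), r_v = (0, 1, 8*u). Then
  E = r_u · r_u = 64*v^2 + 1,
  F = r_u · r_v = 64*u*v,
  G = r_v · r_v = 64*u^2 + 1.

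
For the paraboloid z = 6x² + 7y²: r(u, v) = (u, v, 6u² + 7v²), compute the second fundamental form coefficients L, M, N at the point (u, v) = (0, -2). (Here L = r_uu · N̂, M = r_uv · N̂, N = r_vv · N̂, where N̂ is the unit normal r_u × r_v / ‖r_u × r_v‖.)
L = 12*sqrt(785)/785;  M = 0;  N = 14*sqrt(785)/785

Compute the unit normal N̂(u, v) = (-12*u/sqrt(144*u^2 + 196*v^2 + 1), -14*v/sqrt(144*u^2 + 196*v^2 + 1), 1/sqrt(144*u^2 + 196*v^2 + 1)), and the second partials r_uu, r_uv, r_vv. Take dot products:
  L(u, v) = r_uu · N̂ = 12/sqrt(144*u^2 + 196*v^2 + 1),
  M(u, v) = r_uv · N̂ = 0,
  N(u, v) = r_vv · N̂ = 14/sqrt(144*u^2 + 196*v^2 + 1).
Evaluating at (u, v) = (0, -2):
  L = 12*sqrt(785)/785, M = 0, N = 14*sqrt(785)/785.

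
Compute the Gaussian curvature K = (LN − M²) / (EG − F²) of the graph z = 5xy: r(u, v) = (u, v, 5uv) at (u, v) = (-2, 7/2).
K = -400/2653641

Coefficients of the first fundamental form: E = 25*v^2 + 1, F = 25*u*v, G = 25*u^2 + 1.
Coefficients of the second fundamental form: L = 0, M = 5/sqrt(25*u^2 + 25*v^2 + 1), N = 0.
Assemble K = (LN − M²)/(EG − F²) = -25/(625*u^4 + 1250*u^2*v^2 + 50*u^2 + 625*v^4 + 50*v^2 + 1). At (u, v) = (-2, 7/2): K = -400/2653641.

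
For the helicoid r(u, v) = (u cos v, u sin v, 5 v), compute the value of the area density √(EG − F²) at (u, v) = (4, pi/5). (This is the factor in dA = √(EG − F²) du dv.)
√(EG − F²)|_{(4, pi/5)} = sqrt(41)

E = 1, F = 0, G = u^2 + 25, so EG − F² = u^2 + 25. Taking the positive square root: √(EG − F²) = sqrt(u^2 + 25). At (u, v) = (4, pi/5): sqrt(41).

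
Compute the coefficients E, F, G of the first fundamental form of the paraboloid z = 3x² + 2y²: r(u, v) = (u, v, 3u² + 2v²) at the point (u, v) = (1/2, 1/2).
E = 10;  F = 6;  G = 5

Partials: r_u = (1, 0, 6*u), r_v = (0, 1, 4*v). As functions of (u, v):
  E = r_u · r_u = 36*u^2 + 1,
  F = r_u · r_v = 24*u*v,
  G = r_v · r_v = 16*v^2 + 1.
Evaluating at (u, v) = (1/2, 1/2): E = 10, F = 6, G = 5.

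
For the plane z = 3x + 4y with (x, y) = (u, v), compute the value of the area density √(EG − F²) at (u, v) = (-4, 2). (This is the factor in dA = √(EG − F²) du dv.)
√(EG − F²)|_{(-4, 2)} = sqrt(26)

E = 10, F = 12, G = 17, so EG − F² = 26. Taking the positive square root: √(EG − F²) = sqrt(26). At (u, v) = (-4, 2): sqrt(26).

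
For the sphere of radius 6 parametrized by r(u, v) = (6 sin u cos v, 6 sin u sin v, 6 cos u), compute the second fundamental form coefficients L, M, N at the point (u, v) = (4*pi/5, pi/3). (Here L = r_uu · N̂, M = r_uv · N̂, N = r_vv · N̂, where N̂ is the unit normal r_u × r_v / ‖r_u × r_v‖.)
L = -6;  M = 0;  N = -15/4 + 3*sqrt(5)/4

Compute the unit normal N̂(u, v) = (sin(u)^2*cos(v)/Abs(sin(u)), sin(u)^2*sin(v)/Abs(sin(u)), sin(2*u)/(2*Abs(sin(u)))), and the second partials r_uu, r_uv, r_vv. Take dot products:
  L(u, v) = r_uu · N̂ = -6*sin(u)/Abs(sin(u)),
  M(u, v) = r_uv · N̂ = 0,
  N(u, v) = r_vv · N̂ = -6*sin(u)^3/Abs(sin(u)).
Evaluating at (u, v) = (4*pi/5, pi/3):
  L = -6, M = 0, N = -15/4 + 3*sqrt(5)/4.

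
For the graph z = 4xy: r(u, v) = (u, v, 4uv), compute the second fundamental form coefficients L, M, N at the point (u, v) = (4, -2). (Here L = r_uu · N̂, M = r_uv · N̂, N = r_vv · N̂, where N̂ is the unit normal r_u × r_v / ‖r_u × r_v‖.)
L = 0;  M = 4*sqrt(321)/321;  N = 0

Compute the unit normal N̂(u, v) = (-4*v/sqrt(16*u^2 + 16*v^2 + 1), -4*u/sqrt(16*u^2 + 16*v^2 + 1), 1/sqrt(16*u^2 + 16*v^2 + 1)), and the second partials r_uu, r_uv, r_vv. Take dot products:
  L(u, v) = r_uu · N̂ = 0,
  M(u, v) = r_uv · N̂ = 4/sqrt(16*u^2 + 16*v^2 + 1),
  N(u, v) = r_vv · N̂ = 0.
Evaluating at (u, v) = (4, -2):
  L = 0, M = 4*sqrt(321)/321, N = 0.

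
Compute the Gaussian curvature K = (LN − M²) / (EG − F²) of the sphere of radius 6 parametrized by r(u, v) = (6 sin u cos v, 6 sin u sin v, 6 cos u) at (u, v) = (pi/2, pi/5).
K = 1/36

Coefficients of the first fundamental form: E = 36, F = 0, G = 36*sin(u)^2.
Coefficients of the second fundamental form: L = -6*sin(u)/Abs(sin(u)), M = 0, N = -6*sin(u)^3/Abs(sin(u)).
Assemble K = (LN − M²)/(EG − F²) = 1/36. At (u, v) = (pi/2, pi/5): K = 1/36.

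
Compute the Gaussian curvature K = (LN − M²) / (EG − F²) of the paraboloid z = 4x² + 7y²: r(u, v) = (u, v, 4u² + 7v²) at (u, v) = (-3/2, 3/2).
K = 28/85849

Coefficients of the first fundamental form: E = 64*u^2 + 1, F = 112*u*v, G = 196*v^2 + 1.
Coefficients of the second fundamental form: L = 8/sqrt(64*u^2 + 196*v^2 + 1), M = 0, N = 14/sqrt(64*u^2 + 196*v^2 + 1).
Assemble K = (LN − M²)/(EG − F²) = 112/(4096*u^4 + 25088*u^2*v^2 + 128*u^2 + 38416*v^4 + 392*v^2 + 1). At (u, v) = (-3/2, 3/2): K = 28/85849.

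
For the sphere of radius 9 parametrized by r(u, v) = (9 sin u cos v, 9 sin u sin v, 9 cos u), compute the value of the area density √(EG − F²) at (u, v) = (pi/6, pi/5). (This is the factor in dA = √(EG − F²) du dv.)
√(EG − F²)|_{(pi/6, pi/5)} = 81/2

E = 81, F = 0, G = 81*sin(u)^2, so EG − F² = 6561*sin(u)^2. Taking the positive square root: √(EG − F²) = 81*Abs(sin(u)). At (u, v) = (pi/6, pi/5): 81/2.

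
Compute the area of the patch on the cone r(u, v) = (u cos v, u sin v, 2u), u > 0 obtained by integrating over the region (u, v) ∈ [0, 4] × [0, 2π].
Area = 16*sqrt(5)*pi

Area = ∫∫ √(EG − F²) du dv with √(EG − F²) = sqrt(5)*Abs(u). Integrating over [0, 4] × [0, 2π] gives 16*sqrt(5)*pi.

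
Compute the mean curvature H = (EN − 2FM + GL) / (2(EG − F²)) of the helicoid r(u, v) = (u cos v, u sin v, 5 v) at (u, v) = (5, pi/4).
H = 0

With E = 1, F = 0, G = u^2 + 25, L = 0, M = -5/sqrt(u^2 + 25), N = 0, assemble
  H = (EN − 2FM + GL) / (2(EG − F²)) = 0.
At (u, v) = (5, pi/4): H = 0.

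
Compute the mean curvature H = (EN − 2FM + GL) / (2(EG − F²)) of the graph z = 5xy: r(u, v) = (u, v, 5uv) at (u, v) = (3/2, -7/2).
H = 2625*sqrt(1454)/1057058

With E = 25*v^2 + 1, F = 25*u*v, G = 25*u^2 + 1, L = 0, M = 5/sqrt(25*u^2 + 25*v^2 + 1), N = 0, assemble
  H = (EN − 2FM + GL) / (2(EG − F²)) = -125*u*v/(25*u^2 + 25*v^2 + 1)^(3/2).
At (u, v) = (3/2, -7/2): H = 2625*sqrt(1454)/1057058.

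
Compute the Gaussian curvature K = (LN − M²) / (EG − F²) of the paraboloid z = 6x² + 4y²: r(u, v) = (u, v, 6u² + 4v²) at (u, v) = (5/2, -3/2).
K = 96/1092025

Coefficients of the first fundamental form: E = 144*u^2 + 1, F = 96*u*v, G = 64*v^2 + 1.
Coefficients of the second fundamental form: L = 12/sqrt(144*u^2 + 64*v^2 + 1), M = 0, N = 8/sqrt(144*u^2 + 64*v^2 + 1).
Assemble K = (LN − M²)/(EG − F²) = 96/(20736*u^4 + 18432*u^2*v^2 + 288*u^2 + 4096*v^4 + 128*v^2 + 1). At (u, v) = (5/2, -3/2): K = 96/1092025.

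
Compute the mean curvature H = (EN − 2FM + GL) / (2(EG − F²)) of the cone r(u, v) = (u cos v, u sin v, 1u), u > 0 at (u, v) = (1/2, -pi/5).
H = sqrt(2)/2

With E = 2, F = 0, G = u^2, L = 0, M = 0, N = sqrt(2)*u^2/(2*Abs(u)), assemble
  H = (EN − 2FM + GL) / (2(EG − F²)) = sqrt(2)/(4*Abs(u)).
At (u, v) = (1/2, -pi/5): H = sqrt(2)/2.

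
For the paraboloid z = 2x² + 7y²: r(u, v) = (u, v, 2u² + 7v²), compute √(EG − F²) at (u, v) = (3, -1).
√(EG − F²)|_{(3, -1)} = sqrt(341)

E = 16*u^2 + 1, F = 56*u*v, G = 196*v^2 + 1; EG − F² = 16*u^2 + 196*v^2 + 1; √(EG − F²) = sqrt(16*u^2 + 196*v^2 + 1). At the given point: sqrt(341).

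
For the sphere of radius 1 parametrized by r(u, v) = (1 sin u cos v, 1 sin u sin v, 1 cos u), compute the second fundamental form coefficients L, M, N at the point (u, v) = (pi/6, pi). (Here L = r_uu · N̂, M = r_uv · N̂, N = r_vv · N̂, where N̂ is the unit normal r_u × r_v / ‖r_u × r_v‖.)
L = -1;  M = 0;  N = -1/4

Compute the unit normal N̂(u, v) = (sin(u)^2*cos(v)/Abs(sin(u)), sin(u)^2*sin(v)/Abs(sin(u)), sin(2*u)/(2*Abs(sin(u)))), and the second partials r_uu, r_uv, r_vv. Take dot products:
  L(u, v) = r_uu · N̂ = -sin(u)/Abs(sin(u)),
  M(u, v) = r_uv · N̂ = 0,
  N(u, v) = r_vv · N̂ = -sin(u)^3/Abs(sin(u)).
Evaluating at (u, v) = (pi/6, pi):
  L = -1, M = 0, N = -1/4.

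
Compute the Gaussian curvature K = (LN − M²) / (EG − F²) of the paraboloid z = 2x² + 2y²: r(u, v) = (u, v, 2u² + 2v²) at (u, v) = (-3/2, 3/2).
K = 16/5329

Coefficients of the first fundamental form: E = 16*u^2 + 1, F = 16*u*v, G = 16*v^2 + 1.
Coefficients of the second fundamental form: L = 4/sqrt(16*u^2 + 16*v^2 + 1), M = 0, N = 4/sqrt(16*u^2 + 16*v^2 + 1).
Assemble K = (LN − M²)/(EG − F²) = 16/(256*u^4 + 512*u^2*v^2 + 32*u^2 + 256*v^4 + 32*v^2 + 1). At (u, v) = (-3/2, 3/2): K = 16/5329.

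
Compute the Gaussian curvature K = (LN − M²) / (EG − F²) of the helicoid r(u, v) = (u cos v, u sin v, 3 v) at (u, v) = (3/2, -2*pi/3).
K = -16/225

Coefficients of the first fundamental form: E = 1, F = 0, G = u^2 + 9.
Coefficients of the second fundamental form: L = 0, M = -3/sqrt(u^2 + 9), N = 0.
Assemble K = (LN − M²)/(EG − F²) = -9/(u^2 + 9)^2. At (u, v) = (3/2, -2*pi/3): K = -16/225.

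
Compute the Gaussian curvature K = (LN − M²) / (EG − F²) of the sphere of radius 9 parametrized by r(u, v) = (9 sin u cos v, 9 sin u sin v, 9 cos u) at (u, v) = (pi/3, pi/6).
K = 1/81

Coefficients of the first fundamental form: E = 81, F = 0, G = 81*sin(u)^2.
Coefficients of the second fundamental form: L = -9*sin(u)/Abs(sin(u)), M = 0, N = -9*sin(u)^3/Abs(sin(u)).
Assemble K = (LN − M²)/(EG − F²) = 1/81. At (u, v) = (pi/3, pi/6): K = 1/81.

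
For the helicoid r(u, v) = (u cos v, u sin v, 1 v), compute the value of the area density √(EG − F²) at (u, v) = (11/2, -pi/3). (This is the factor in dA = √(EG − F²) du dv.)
√(EG − F²)|_{(11/2, -pi/3)} = 5*sqrt(5)/2

E = 1, F = 0, G = u^2 + 1, so EG − F² = u^2 + 1. Taking the positive square root: √(EG − F²) = sqrt(u^2 + 1). At (u, v) = (11/2, -pi/3): 5*sqrt(5)/2.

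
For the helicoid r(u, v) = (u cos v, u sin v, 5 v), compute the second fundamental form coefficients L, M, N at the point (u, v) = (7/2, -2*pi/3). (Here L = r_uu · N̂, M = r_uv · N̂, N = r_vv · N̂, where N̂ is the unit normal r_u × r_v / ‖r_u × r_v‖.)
L = 0;  M = -10*sqrt(149)/149;  N = 0

Compute the unit normal N̂(u, v) = (5*sin(v)/sqrt(u^2 + 25), -5*cos(v)/sqrt(u^2 + 25), u/sqrt(u^2 + 25)), and the second partials r_uu, r_uv, r_vv. Take dot products:
  L(u, v) = r_uu · N̂ = 0,
  M(u, v) = r_uv · N̂ = -5/sqrt(u^2 + 25),
  N(u, v) = r_vv · N̂ = 0.
Evaluating at (u, v) = (7/2, -2*pi/3):
  L = 0, M = -10*sqrt(149)/149, N = 0.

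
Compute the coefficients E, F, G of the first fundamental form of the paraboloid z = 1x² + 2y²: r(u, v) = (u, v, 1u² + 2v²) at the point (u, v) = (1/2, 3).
E = 2;  F = 12;  G = 145

Partials: r_u = (1, 0, 2*u), r_v = (0, 1, 4*v). As functions of (u, v):
  E = r_u · r_u = 4*u^2 + 1,
  F = r_u · r_v = 8*u*v,
  G = r_v · r_v = 16*v^2 + 1.
Evaluating at (u, v) = (1/2, 3): E = 2, F = 12, G = 145.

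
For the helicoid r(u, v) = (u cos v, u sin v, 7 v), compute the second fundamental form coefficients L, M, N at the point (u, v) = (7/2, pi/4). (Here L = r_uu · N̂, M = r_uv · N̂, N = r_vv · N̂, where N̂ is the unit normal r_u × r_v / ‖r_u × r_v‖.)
L = 0;  M = -2*sqrt(5)/5;  N = 0

Compute the unit normal N̂(u, v) = (7*sin(v)/sqrt(u^2 + 49), -7*cos(v)/sqrt(u^2 + 49), u/sqrt(u^2 + 49)), and the second partials r_uu, r_uv, r_vv. Take dot products:
  L(u, v) = r_uu · N̂ = 0,
  M(u, v) = r_uv · N̂ = -7/sqrt(u^2 + 49),
  N(u, v) = r_vv · N̂ = 0.
Evaluating at (u, v) = (7/2, pi/4):
  L = 0, M = -2*sqrt(5)/5, N = 0.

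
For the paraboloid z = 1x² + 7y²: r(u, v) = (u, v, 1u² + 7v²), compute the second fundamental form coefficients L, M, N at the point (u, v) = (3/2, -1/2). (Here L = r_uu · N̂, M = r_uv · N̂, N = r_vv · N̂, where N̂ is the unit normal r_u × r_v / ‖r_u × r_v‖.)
L = 2*sqrt(59)/59;  M = 0;  N = 14*sqrt(59)/59

Compute the unit normal N̂(u, v) = (-2*u/sqrt(4*u^2 + 196*v^2 + 1), -14*v/sqrt(4*u^2 + 196*v^2 + 1), 1/sqrt(4*u^2 + 196*v^2 + 1)), and the second partials r_uu, r_uv, r_vv. Take dot products:
  L(u, v) = r_uu · N̂ = 2/sqrt(4*u^2 + 196*v^2 + 1),
  M(u, v) = r_uv · N̂ = 0,
  N(u, v) = r_vv · N̂ = 14/sqrt(4*u^2 + 196*v^2 + 1).
Evaluating at (u, v) = (3/2, -1/2):
  L = 2*sqrt(59)/59, M = 0, N = 14*sqrt(59)/59.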